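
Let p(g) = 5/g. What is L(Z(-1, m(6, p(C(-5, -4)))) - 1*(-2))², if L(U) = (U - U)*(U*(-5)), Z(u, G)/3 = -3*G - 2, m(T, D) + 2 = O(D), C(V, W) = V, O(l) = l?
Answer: 0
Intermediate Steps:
m(T, D) = -2 + D
Z(u, G) = -6 - 9*G (Z(u, G) = 3*(-3*G - 2) = 3*(-2 - 3*G) = -6 - 9*G)
L(U) = 0 (L(U) = 0*(-5*U) = 0)
L(Z(-1, m(6, p(C(-5, -4)))) - 1*(-2))² = 0² = 0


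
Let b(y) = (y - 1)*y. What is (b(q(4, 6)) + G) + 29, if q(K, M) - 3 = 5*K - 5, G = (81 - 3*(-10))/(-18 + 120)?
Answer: 11427/34 ≈ 336.09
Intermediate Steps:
G = 37/34 (G = (81 + 30)/102 = 111*(1/102) = 37/34 ≈ 1.0882)
q(K, M) = -2 + 5*K (q(K, M) = 3 + (5*K - 5) = 3 + (-5 + 5*K) = -2 + 5*K)
b(y) = y*(-1 + y) (b(y) = (-1 + y)*y = y*(-1 + y))
(b(q(4, 6)) + G) + 29 = ((-2 + 5*4)*(-1 + (-2 + 5*4)) + 37/34) + 29 = ((-2 + 20)*(-1 + (-2 + 20)) + 37/34) + 29 = (18*(-1 + 18) + 37/34) + 29 = (18*17 + 37/34) + 29 = (306 + 37/34) + 29 = 10441/34 + 29 = 11427/34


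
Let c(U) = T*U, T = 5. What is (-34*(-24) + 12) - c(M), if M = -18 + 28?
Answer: 778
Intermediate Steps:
M = 10
c(U) = 5*U
(-34*(-24) + 12) - c(M) = (-34*(-24) + 12) - 5*10 = (816 + 12) - 1*50 = 828 - 50 = 778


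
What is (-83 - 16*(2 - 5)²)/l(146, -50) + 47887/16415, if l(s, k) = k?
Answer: 174873/23450 ≈ 7.4573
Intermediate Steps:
(-83 - 16*(2 - 5)²)/l(146, -50) + 47887/16415 = (-83 - 16*(2 - 5)²)/(-50) + 47887/16415 = (-83 - 16*(-3)²)*(-1/50) + 47887*(1/16415) = (-83 - 16*9)*(-1/50) + 6841/2345 = (-83 - 144)*(-1/50) + 6841/2345 = -227*(-1/50) + 6841/2345 = 227/50 + 6841/2345 = 174873/23450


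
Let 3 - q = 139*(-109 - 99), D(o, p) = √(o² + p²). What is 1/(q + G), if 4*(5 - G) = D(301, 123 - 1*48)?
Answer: 231360/6690883087 + 2*√96226/6690883087 ≈ 3.4671e-5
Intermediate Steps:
q = 28915 (q = 3 - 139*(-109 - 99) = 3 - 139*(-208) = 3 - 1*(-28912) = 3 + 28912 = 28915)
G = 5 - √96226/4 (G = 5 - √(301² + (123 - 1*48)²)/4 = 5 - √(90601 + (123 - 48)²)/4 = 5 - √(90601 + 75²)/4 = 5 - √(90601 + 5625)/4 = 5 - √96226/4 ≈ -72.551)
1/(q + G) = 1/(28915 + (5 - √96226/4)) = 1/(28920 - √96226/4)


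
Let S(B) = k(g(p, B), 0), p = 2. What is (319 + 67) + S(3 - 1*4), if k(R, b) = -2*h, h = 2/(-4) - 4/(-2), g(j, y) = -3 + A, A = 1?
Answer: 383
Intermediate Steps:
g(j, y) = -2 (g(j, y) = -3 + 1 = -2)
h = 3/2 (h = 2*(-1/4) - 4*(-1/2) = -1/2 + 2 = 3/2 ≈ 1.5000)
k(R, b) = -3 (k(R, b) = -2*3/2 = -3)
S(B) = -3
(319 + 67) + S(3 - 1*4) = (319 + 67) - 3 = 386 - 3 = 383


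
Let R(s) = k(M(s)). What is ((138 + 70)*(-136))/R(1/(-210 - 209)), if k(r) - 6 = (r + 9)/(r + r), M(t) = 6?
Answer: -113152/29 ≈ -3901.8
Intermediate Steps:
k(r) = 6 + (9 + r)/(2*r) (k(r) = 6 + (r + 9)/(r + r) = 6 + (9 + r)/((2*r)) = 6 + (9 + r)*(1/(2*r)) = 6 + (9 + r)/(2*r))
R(s) = 29/4 (R(s) = (1/2)*(9 + 13*6)/6 = (1/2)*(1/6)*(9 + 78) = (1/2)*(1/6)*87 = 29/4)
((138 + 70)*(-136))/R(1/(-210 - 209)) = ((138 + 70)*(-136))/(29/4) = (208*(-136))*(4/29) = -28288*4/29 = -113152/29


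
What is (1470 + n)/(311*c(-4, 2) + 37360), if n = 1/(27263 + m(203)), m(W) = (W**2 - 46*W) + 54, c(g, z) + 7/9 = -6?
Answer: 783057249/18778517572 ≈ 0.041700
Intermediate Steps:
c(g, z) = -61/9 (c(g, z) = -7/9 - 6 = -61/9)
m(W) = 54 + W**2 - 46*W
n = 1/59188 (n = 1/(27263 + (54 + 203**2 - 46*203)) = 1/(27263 + (54 + 41209 - 9338)) = 1/(27263 + 31925) = 1/59188 ≈ 1.6895e-5)
(1470 + n)/(311*c(-4, 2) + 37360) = (1470 + 1/59188)/(311*(-61/9) + 37360) = 87006361/(59188*(-18971/9 + 37360)) = 87006361/(59188*(317269/9)) = (87006361/59188)*(9/317269) = 783057249/18778517572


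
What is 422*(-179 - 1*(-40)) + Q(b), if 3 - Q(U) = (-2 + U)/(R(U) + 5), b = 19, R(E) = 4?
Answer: -527912/9 ≈ -58657.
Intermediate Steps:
Q(U) = 29/9 - U/9 (Q(U) = 3 - (-2 + U)/(4 + 5) = 3 - (-2 + U)/9 = 3 - (-2/9 + U/9) = 3 + (2/9 - U/9) = 29/9 - U/9)
422*(-179 - 1*(-40)) + Q(b) = 422*(-179 - 1*(-40)) + (29/9 - ⅑*19) = 422*(-179 + 40) + (29/9 - 19/9) = 422*(-139) + 10/9 = -58658 + 10/9 = -527912/9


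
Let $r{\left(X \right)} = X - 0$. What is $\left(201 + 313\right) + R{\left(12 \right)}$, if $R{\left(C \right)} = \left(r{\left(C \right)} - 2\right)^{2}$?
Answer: $614$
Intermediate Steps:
$r{\left(X \right)} = X$ ($r{\left(X \right)} = X + 0 = X$)
$R{\left(C \right)} = \left(-2 + C\right)^{2}$ ($R{\left(C \right)} = \left(C - 2\right)^{2} = \left(-2 + C\right)^{2}$)
$\left(201 + 313\right) + R{\left(12 \right)} = \left(201 + 313\right) + \left(-2 + 12\right)^{2} = 514 + 10^{2} = 514 + 100 = 614$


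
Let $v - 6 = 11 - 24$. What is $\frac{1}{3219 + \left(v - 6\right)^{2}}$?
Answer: $\frac{1}{3388} \approx 0.00029516$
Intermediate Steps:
$v = -7$ ($v = 6 + \left(11 - 24\right) = 6 - 13 = -7$)
$\frac{1}{3219 + \left(v - 6\right)^{2}} = \frac{1}{3219 + \left(-7 - 6\right)^{2}} = \frac{1}{3219 + \left(-13\right)^{2}} = \frac{1}{3219 + 169} = \frac{1}{3388}$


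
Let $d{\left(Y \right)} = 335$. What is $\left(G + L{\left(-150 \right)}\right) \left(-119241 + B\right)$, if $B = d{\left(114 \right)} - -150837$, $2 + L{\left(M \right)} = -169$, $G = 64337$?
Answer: $2048884546$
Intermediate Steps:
$L{\left(M \right)} = -171$ ($L{\left(M \right)} = -2 - 169 = -171$)
$B = 151172$ ($B = 335 - -150837 = 335 + 150837 = 151172$)
$\left(G + L{\left(-150 \right)}\right) \left(-119241 + B\right) = \left(64337 - 171\right) \left(-119241 + 151172\right) = 64166 \cdot 31931 = 2048884546$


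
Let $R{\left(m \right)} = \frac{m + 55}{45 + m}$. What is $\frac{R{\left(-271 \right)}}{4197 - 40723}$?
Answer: $- \frac{54}{2063719} \approx -2.6166 \cdot 10^{-5}$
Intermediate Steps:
$R{\left(m \right)} = \frac{55 + m}{45 + m}$
$\frac{R{\left(-271 \right)}}{4197 - 40723} = \frac{\frac{1}{45 - 271} \left(55 - 271\right)}{4197 - 40723} = \frac{\frac{1}{-226} \left(-216\right)}{-36526} = \left(- \frac{1}{226}\right) \left(-216\right) \left(- \frac{1}{36526}\right) = \frac{108}{113} \left(- \frac{1}{36526}\right) = - \frac{54}{2063719}$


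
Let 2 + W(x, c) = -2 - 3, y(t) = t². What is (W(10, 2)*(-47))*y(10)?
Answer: 32900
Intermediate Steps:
W(x, c) = -7 (W(x, c) = -2 + (-2 - 3) = -2 - 5 = -7)
(W(10, 2)*(-47))*y(10) = -7*(-47)*10² = 329*100 = 32900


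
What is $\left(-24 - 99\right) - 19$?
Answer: $-142$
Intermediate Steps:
$\left(-24 - 99\right) - 19 = -123 + \left(-93 + 74\right) = -123 - 19 = -142$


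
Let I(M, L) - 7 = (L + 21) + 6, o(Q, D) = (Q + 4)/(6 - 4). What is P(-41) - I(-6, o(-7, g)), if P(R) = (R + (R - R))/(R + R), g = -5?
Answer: -32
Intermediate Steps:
o(Q, D) = 2 + Q/2 (o(Q, D) = (4 + Q)/2 = (4 + Q)*(1/2) = 2 + Q/2)
I(M, L) = 34 + L (I(M, L) = 7 + ((L + 21) + 6) = 7 + ((21 + L) + 6) = 7 + (27 + L) = 34 + L)
P(R) = 1/2 (P(R) = (R + 0)/((2*R)) = R*(1/(2*R)) = 1/2)
P(-41) - I(-6, o(-7, g)) = 1/2 - (34 + (2 + (1/2)*(-7))) = 1/2 - (34 + (2 - 7/2)) = 1/2 - (34 - 3/2) = 1/2 - 1*65/2 = 1/2 - 65/2 = -32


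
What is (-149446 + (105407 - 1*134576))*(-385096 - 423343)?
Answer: 144399331985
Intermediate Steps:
(-149446 + (105407 - 1*134576))*(-385096 - 423343) = (-149446 + (105407 - 134576))*(-808439) = (-149446 - 29169)*(-808439) = -178615*(-808439) = 144399331985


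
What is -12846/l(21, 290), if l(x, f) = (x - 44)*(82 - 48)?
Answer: 6423/391 ≈ 16.427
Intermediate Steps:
l(x, f) = -1496 + 34*x (l(x, f) = (-44 + x)*34 = -1496 + 34*x)
-12846/l(21, 290) = -12846/(-1496 + 34*21) = -12846/(-1496 + 714) = -12846/(-782) = -12846*(-1/782) = 6423/391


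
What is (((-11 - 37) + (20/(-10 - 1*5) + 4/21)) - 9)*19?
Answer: -7733/7 ≈ -1104.7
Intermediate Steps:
(((-11 - 37) + (20/(-10 - 1*5) + 4/21)) - 9)*19 = ((-48 + (20/(-10 - 5) + 4*(1/21))) - 9)*19 = ((-48 + (20/(-15) + 4/21)) - 9)*19 = ((-48 + (20*(-1/15) + 4/21)) - 9)*19 = ((-48 + (-4/3 + 4/21)) - 9)*19 = ((-48 - 8/7) - 9)*19 = (-344/7 - 9)*19 = -407/7*19 = -7733/7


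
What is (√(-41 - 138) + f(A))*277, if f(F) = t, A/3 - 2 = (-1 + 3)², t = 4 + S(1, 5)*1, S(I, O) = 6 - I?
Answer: 2493 + 277*I*√179 ≈ 2493.0 + 3706.0*I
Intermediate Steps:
t = 9 (t = 4 + (6 - 1*1)*1 = 4 + (6 - 1)*1 = 4 + 5*1 = 4 + 5 = 9)
A = 18 (A = 6 + 3*(-1 + 3)² = 6 + 3*2² = 6 + 3*4 = 6 + 12 = 18)
f(F) = 9
(√(-41 - 138) + f(A))*277 = (√(-41 - 138) + 9)*277 = (√(-179) + 9)*277 = (I*√179 + 9)*277 = (9 + I*√179)*277 = 2493 + 277*I*√179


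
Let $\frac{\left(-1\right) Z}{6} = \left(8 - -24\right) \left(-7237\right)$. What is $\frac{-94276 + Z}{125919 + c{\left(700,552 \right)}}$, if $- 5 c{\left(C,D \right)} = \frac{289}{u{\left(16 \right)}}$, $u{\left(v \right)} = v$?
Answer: $\frac{103618240}{10073231} \approx 10.286$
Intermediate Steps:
$Z = 1389504$ ($Z = - 6 \left(8 - -24\right) \left(-7237\right) = - 6 \left(8 + 24\right) \left(-7237\right) = - 6 \cdot 32 \left(-7237\right) = \left(-6\right) \left(-231584\right) = 1389504$)
$c{\left(C,D \right)} = - \frac{289}{80}$ ($c{\left(C,D \right)} = - \frac{289 \cdot \frac{1}{16}}{5} = \left(- \frac{1}{5}\right) \frac{289}{16} = - \frac{289}{80}$)
$\frac{-94276 + Z}{125919 + c{\left(700,552 \right)}} = \frac{-94276 + 1389504}{125919 - \frac{289}{80}} = \frac{1295228}{\frac{10073231}{80}} = 1295228 \cdot \frac{80}{10073231} = \frac{103618240}{10073231}$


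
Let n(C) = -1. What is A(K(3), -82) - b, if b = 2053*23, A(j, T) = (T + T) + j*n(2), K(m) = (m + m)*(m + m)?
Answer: -47419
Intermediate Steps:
K(m) = 4*m**2 (K(m) = (2*m)*(2*m) = 4*m**2)
A(j, T) = -j + 2*T (A(j, T) = (T + T) + j*(-1) = 2*T - j = -j + 2*T)
b = 47219
A(K(3), -82) - b = (-4*3**2 + 2*(-82)) - 1*47219 = (-4*9 - 164) - 47219 = (-1*36 - 164) - 47219 = (-36 - 164) - 47219 = -200 - 47219 = -47419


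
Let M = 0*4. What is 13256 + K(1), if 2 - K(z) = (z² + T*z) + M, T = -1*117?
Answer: 13374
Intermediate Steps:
M = 0
T = -117
K(z) = 2 - z² + 117*z (K(z) = 2 - ((z² - 117*z) + 0) = 2 - (z² - 117*z) = 2 + (-z² + 117*z) = 2 - z² + 117*z)
13256 + K(1) = 13256 + (2 - 1*1² + 117*1) = 13256 + (2 - 1*1 + 117) = 13256 + (2 - 1 + 117) = 13256 + 118 = 13374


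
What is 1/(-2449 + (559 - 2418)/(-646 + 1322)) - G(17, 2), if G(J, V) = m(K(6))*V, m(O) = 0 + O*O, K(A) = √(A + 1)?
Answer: -137302/9807 ≈ -14.000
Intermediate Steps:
K(A) = √(1 + A)
m(O) = O² (m(O) = 0 + O² = O²)
G(J, V) = 7*V (G(J, V) = (√(1 + 6))²*V = (√7)²*V = 7*V)
1/(-2449 + (559 - 2418)/(-646 + 1322)) - G(17, 2) = 1/(-2449 + (559 - 2418)/(-646 + 1322)) - 7*2 = 1/(-2449 - 1859/676) - 1*14 = 1/(-2449 - 1859*1/676) - 14 = 1/(-2449 - 11/4) - 14 = 1/(-9807/4) - 14 = -4/9807 - 14 = -137302/9807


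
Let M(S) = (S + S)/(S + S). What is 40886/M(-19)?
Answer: 40886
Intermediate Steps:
M(S) = 1 (M(S) = (2*S)/((2*S)) = (2*S)*(1/(2*S)) = 1)
40886/M(-19) = 40886/1 = 40886*1 = 40886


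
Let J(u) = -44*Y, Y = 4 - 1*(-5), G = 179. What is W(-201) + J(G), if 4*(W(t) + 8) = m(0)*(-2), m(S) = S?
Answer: -404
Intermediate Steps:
Y = 9 (Y = 4 + 5 = 9)
J(u) = -396 (J(u) = -44*9 = -396)
W(t) = -8 (W(t) = -8 + (0*(-2))/4 = -8 + (¼)*0 = -8 + 0 = -8)
W(-201) + J(G) = -8 - 396 = -404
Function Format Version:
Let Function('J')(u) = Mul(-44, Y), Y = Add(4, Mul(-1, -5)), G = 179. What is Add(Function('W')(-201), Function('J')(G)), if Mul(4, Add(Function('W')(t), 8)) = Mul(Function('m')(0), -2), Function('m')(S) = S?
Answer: -404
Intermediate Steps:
Y = 9 (Y = Add(4, 5) = 9)
Function('J')(u) = -396 (Function('J')(u) = Mul(-44, 9) = -396)
Function('W')(t) = -8 (Function('W')(t) = Add(-8, Mul(Rational(1, 4), Mul(0, -2))) = Add(-8, Mul(Rational(1, 4), 0)) = Add(-8, 0) = -8)
Add(Function('W')(-201), Function('J')(G)) = Add(-8, -396) = -404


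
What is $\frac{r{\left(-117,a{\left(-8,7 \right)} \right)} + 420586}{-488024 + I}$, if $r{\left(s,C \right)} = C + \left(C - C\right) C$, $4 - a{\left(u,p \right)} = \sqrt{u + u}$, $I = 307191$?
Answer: $- \frac{420590}{180833} + \frac{4 i}{180833} \approx -2.3258 + 2.212 \cdot 10^{-5} i$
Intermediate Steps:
$a{\left(u,p \right)} = 4 - \sqrt{2} \sqrt{u}$ ($a{\left(u,p \right)} = 4 - \sqrt{u + u} = 4 - \sqrt{2 u} = 4 - \sqrt{2} \sqrt{u}$)
$r{\left(s,C \right)} = C$ ($r{\left(s,C \right)} = C + 0 C = C + 0 = C$)
$\frac{r{\left(-117,a{\left(-8,7 \right)} \right)} + 420586}{-488024 + I} = \frac{\left(4 - \sqrt{2} \sqrt{-8}\right) + 420586}{-488024 + 307191} = \frac{\left(4 - \sqrt{2} \cdot 2 i \sqrt{2}\right) + 420586}{-180833} = \left(\left(4 - 4 i\right) + 420586\right) \left(- \frac{1}{180833}\right) = \left(420590 - 4 i\right) \left(- \frac{1}{180833}\right) = - \frac{420590}{180833} + \frac{4 i}{180833}$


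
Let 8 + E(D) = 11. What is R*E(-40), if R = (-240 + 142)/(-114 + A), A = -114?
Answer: 49/38 ≈ 1.2895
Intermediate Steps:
E(D) = 3 (E(D) = -8 + 11 = 3)
R = 49/114 (R = (-240 + 142)/(-114 - 114) = -98/(-228) = -98*(-1/228) = 49/114 ≈ 0.42982)
R*E(-40) = (49/114)*3 = 49/38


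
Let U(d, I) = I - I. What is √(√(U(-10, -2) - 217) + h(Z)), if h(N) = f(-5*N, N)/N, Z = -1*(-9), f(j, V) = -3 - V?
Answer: √(-12 + 9*I*√217)/3 ≈ 2.594 + 2.8394*I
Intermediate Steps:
U(d, I) = 0
Z = 9
h(N) = (-3 - N)/N
√(√(U(-10, -2) - 217) + h(Z)) = √(√(0 - 217) + (-3 - 1*9)/9) = √(√(-217) + (-3 - 9)/9) = √(I*√217 + (⅑)*(-12)) = √(I*√217 - 4/3) = √(-4/3 + I*√217)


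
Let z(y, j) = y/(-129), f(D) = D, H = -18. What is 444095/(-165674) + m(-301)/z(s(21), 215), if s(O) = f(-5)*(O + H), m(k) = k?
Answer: -2146539057/828370 ≈ -2591.3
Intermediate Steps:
s(O) = 90 - 5*O (s(O) = -5*(O - 18) = -5*(-18 + O) = 90 - 5*O)
z(y, j) = -y/129 (z(y, j) = y*(-1/129) = -y/129)
444095/(-165674) + m(-301)/z(s(21), 215) = 444095/(-165674) - 301*(-129/(90 - 5*21)) = 444095*(-1/165674) - 301*(-129/(90 - 105)) = -444095/165674 - 301/((-1/129*(-15))) = -444095/165674 - 301/5/43 = -444095/165674 - 301*43/5 = -444095/165674 - 12943/5 = -2146539057/828370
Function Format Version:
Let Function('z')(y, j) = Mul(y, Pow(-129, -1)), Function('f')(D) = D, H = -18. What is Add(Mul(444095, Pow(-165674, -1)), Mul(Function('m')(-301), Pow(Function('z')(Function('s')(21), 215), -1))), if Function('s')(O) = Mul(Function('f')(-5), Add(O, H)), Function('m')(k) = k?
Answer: Rational(-2146539057, 828370) ≈ -2591.3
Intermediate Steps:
Function('s')(O) = Add(90, Mul(-5, O)) (Function('s')(O) = Mul(-5, Add(O, -18)) = Mul(-5, Add(-18, O)) = Add(90, Mul(-5, O)))
Function('z')(y, j) = Mul(Rational(-1, 129), y) (Function('z')(y, j) = Mul(y, Rational(-1, 129)) = Mul(Rational(-1, 129), y))
Add(Mul(444095, Pow(-165674, -1)), Mul(Function('m')(-301), Pow(Function('z')(Function('s')(21), 215), -1))) = Add(Mul(444095, Pow(-165674, -1)), Mul(-301, Pow(Mul(Rational(-1, 129), Add(90, Mul(-5, 21))), -1))) = Add(Mul(444095, Rational(-1, 165674)), Mul(-301, Pow(Mul(Rational(-1, 129), Add(90, -105)), -1))) = Add(Rational(-444095, 165674), Mul(-301, Pow(Mul(Rational(-1, 129), -15), -1))) = Add(Rational(-444095, 165674), Mul(-301, Pow(Rational(5, 43), -1))) = Add(Rational(-444095, 165674), Mul(-301, Rational(43, 5))) = Add(Rational(-444095, 165674), Rational(-12943, 5)) = Rational(-2146539057, 828370)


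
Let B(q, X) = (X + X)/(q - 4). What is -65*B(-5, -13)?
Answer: -1690/9 ≈ -187.78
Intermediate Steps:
B(q, X) = 2*X/(-4 + q) (B(q, X) = (2*X)/(-4 + q) = 2*X/(-4 + q))
-65*B(-5, -13) = -130*(-13)/(-4 - 5) = -130*(-13)/(-9) = -130*(-13)*(-1)/9 = -65*26/9 = -1690/9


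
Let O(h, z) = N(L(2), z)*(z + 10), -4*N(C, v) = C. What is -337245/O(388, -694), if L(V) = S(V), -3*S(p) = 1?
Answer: 112415/19 ≈ 5916.6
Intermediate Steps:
S(p) = -⅓ (S(p) = -⅓*1 = -⅓)
L(V) = -⅓
N(C, v) = -C/4
O(h, z) = ⅚ + z/12 (O(h, z) = (-¼*(-⅓))*(z + 10) = (10 + z)/12 = ⅚ + z/12)
-337245/O(388, -694) = -337245/(⅚ + (1/12)*(-694)) = -337245/(⅚ - 347/6) = -337245/(-57) = -337245*(-1/57) = 112415/19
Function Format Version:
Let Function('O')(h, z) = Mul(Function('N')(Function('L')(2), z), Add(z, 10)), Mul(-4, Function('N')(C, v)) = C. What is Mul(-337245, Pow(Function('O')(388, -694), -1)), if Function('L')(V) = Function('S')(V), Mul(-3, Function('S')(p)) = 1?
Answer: Rational(112415, 19) ≈ 5916.6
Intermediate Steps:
Function('S')(p) = Rational(-1, 3) (Function('S')(p) = Mul(Rational(-1, 3), 1) = Rational(-1, 3))
Function('L')(V) = Rational(-1, 3)
Function('N')(C, v) = Mul(Rational(-1, 4), C)
Function('O')(h, z) = Add(Rational(5, 6), Mul(Rational(1, 12), z)) (Function('O')(h, z) = Mul(Mul(Rational(-1, 4), Rational(-1, 3)), Add(z, 10)) = Mul(Rational(1, 12), Add(10, z)) = Add(Rational(5, 6), Mul(Rational(1, 12), z)))
Mul(-337245, Pow(Function('O')(388, -694), -1)) = Mul(-337245, Pow(Add(Rational(5, 6), Mul(Rational(1, 12), -694)), -1)) = Mul(-337245, Pow(Add(Rational(5, 6), Rational(-347, 6)), -1)) = Mul(-337245, Pow(-57, -1)) = Mul(-337245, Rational(-1, 57)) = Rational(112415, 19)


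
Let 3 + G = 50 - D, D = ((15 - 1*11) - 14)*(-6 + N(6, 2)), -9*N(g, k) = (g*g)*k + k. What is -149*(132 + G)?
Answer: -49319/9 ≈ -5479.9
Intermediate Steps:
N(g, k) = -k/9 - k*g²/9 (N(g, k) = -((g*g)*k + k)/9 = -(g²*k + k)/9 = -(k*g² + k)/9 = -(k + k*g²)/9 = -k/9 - k*g²/9)
D = 1280/9 (D = ((15 - 1*11) - 14)*(-6 - ⅑*2*(1 + 6²)) = ((15 - 11) - 14)*(-6 - ⅑*2*(1 + 36)) = (4 - 14)*(-6 - ⅑*2*37) = -10*(-6 - 74/9) = -10*(-128/9) = 1280/9 ≈ 142.22)
G = -857/9 (G = -3 + (50 - 1*1280/9) = -3 + (50 - 1280/9) = -3 - 830/9 = -857/9 ≈ -95.222)
-149*(132 + G) = -149*(132 - 857/9) = -149*331/9 = -49319/9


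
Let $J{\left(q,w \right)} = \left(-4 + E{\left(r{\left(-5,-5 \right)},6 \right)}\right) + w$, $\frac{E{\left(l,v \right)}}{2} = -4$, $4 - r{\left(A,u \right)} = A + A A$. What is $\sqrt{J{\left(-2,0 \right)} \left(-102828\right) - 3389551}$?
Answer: $11 i \sqrt{17815} \approx 1468.2 i$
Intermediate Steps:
$r{\left(A,u \right)} = 4 - A - A^{2}$ ($r{\left(A,u \right)} = 4 - \left(A + A A\right) = 4 - \left(A + A^{2}\right) = 4 - A - A^{2}$)
$E{\left(l,v \right)} = -8$ ($E{\left(l,v \right)} = 2 \left(-4\right) = -8$)
$J{\left(q,w \right)} = -12 + w$ ($J{\left(q,w \right)} = \left(-4 - 8\right) + w = -12 + w$)
$\sqrt{J{\left(-2,0 \right)} \left(-102828\right) - 3389551} = \sqrt{\left(-12 + 0\right) \left(-102828\right) - 3389551} = \sqrt{\left(-12\right) \left(-102828\right) - 3389551} = \sqrt{1233936 - 3389551} = \sqrt{-2155615} = 11 i \sqrt{17815}$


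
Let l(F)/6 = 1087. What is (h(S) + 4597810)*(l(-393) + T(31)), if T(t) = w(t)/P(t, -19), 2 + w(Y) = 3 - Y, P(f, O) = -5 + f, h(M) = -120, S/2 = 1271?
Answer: 389750778990/13 ≈ 2.9981e+10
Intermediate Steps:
l(F) = 6522 (l(F) = 6*1087 = 6522)
S = 2542 (S = 2*1271 = 2542)
w(Y) = 1 - Y (w(Y) = -2 + (3 - Y) = 1 - Y)
T(t) = (1 - t)/(-5 + t)
(h(S) + 4597810)*(l(-393) + T(31)) = (-120 + 4597810)*(6522 + (1 - 1*31)/(-5 + 31)) = 4597690*(6522 + (1 - 31)/26) = 4597690*(6522 + (1/26)*(-30)) = 4597690*(6522 - 15/13) = 4597690*(84771/13) = 389750778990/13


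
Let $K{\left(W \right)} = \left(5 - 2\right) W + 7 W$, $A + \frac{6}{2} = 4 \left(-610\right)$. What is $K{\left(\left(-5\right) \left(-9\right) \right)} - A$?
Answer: $2893$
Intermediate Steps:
$A = -2443$ ($A = -3 + 4 \left(-610\right) = -3 - 2440 = -2443$)
$K{\left(W \right)} = 10 W$ ($K{\left(W \right)} = 3 W + 7 W = 10 W$)
$K{\left(\left(-5\right) \left(-9\right) \right)} - A = 10 \left(\left(-5\right) \left(-9\right)\right) - -2443 = 10 \cdot 45 + 2443 = 450 + 2443 = 2893$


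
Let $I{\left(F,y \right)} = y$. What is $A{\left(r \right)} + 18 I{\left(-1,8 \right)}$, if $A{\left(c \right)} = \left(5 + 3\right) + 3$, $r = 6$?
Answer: $155$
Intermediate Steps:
$A{\left(c \right)} = 11$ ($A{\left(c \right)} = 8 + 3 = 11$)
$A{\left(r \right)} + 18 I{\left(-1,8 \right)} = 11 + 18 \cdot 8 = 11 + 144 = 155$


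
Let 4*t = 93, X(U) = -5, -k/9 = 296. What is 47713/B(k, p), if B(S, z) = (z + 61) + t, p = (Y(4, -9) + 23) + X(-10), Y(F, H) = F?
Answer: 190852/425 ≈ 449.06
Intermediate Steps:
k = -2664 (k = -9*296 = -2664)
p = 22 (p = (4 + 23) - 5 = 27 - 5 = 22)
t = 93/4 (t = (¼)*93 = 93/4 ≈ 23.250)
B(S, z) = 337/4 + z (B(S, z) = (z + 61) + 93/4 = (61 + z) + 93/4 = 337/4 + z)
47713/B(k, p) = 47713/(337/4 + 22) = 47713/(425/4) = 47713*(4/425) = 190852/425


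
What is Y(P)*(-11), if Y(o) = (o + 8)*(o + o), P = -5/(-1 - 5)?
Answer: -2915/18 ≈ -161.94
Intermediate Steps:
P = ⅚ (P = -5/(-6) = -5*(-⅙) = ⅚ ≈ 0.83333)
Y(o) = 2*o*(8 + o) (Y(o) = (8 + o)*(2*o) = 2*o*(8 + o))
Y(P)*(-11) = (2*(⅚)*(8 + ⅚))*(-11) = (2*(⅚)*(53/6))*(-11) = (265/18)*(-11) = -2915/18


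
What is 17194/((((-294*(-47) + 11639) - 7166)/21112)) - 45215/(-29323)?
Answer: 116978769799/5893923 ≈ 19847.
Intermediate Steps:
17194/((((-294*(-47) + 11639) - 7166)/21112)) - 45215/(-29323) = 17194/((((13818 + 11639) - 7166)*(1/21112))) - 45215*(-1/29323) = 17194/(((25457 - 7166)*(1/21112))) + 45215/29323 = 17194/((18291*(1/21112))) + 45215/29323 = 17194/(201/232) + 45215/29323 = 17194*(232/201) + 45215/29323 = 3989008/201 + 45215/29323 = 116978769799/5893923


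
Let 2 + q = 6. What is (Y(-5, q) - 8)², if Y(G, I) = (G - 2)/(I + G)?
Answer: 1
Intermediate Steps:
q = 4 (q = -2 + 6 = 4)
Y(G, I) = (-2 + G)/(G + I)
(Y(-5, q) - 8)² = ((-2 - 5)/(-5 + 4) - 8)² = (-7/(-1) - 8)² = (-1*(-7) - 8)² = (7 - 8)² = (-1)² = 1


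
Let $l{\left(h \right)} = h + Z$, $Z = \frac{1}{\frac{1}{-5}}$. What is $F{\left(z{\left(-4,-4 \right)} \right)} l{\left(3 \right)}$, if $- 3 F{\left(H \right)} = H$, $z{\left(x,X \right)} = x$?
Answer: $- \frac{8}{3} \approx -2.6667$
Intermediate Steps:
$Z = -5$ ($Z = \frac{1}{- \frac{1}{5}} = -5$)
$F{\left(H \right)} = - \frac{H}{3}$
$l{\left(h \right)} = -5 + h$ ($l{\left(h \right)} = h - 5 = -5 + h$)
$F{\left(z{\left(-4,-4 \right)} \right)} l{\left(3 \right)} = \left(- \frac{1}{3}\right) \left(-4\right) \left(-5 + 3\right) = \frac{4}{3} \left(-2\right) = - \frac{8}{3}$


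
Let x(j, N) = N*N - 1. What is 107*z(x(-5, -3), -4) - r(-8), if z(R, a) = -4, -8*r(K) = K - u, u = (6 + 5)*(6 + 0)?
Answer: -1749/4 ≈ -437.25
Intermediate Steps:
u = 66 (u = 11*6 = 66)
x(j, N) = -1 + N² (x(j, N) = N² - 1 = -1 + N²)
r(K) = 33/4 - K/8 (r(K) = -(K - 1*66)/8 = -(K - 66)/8 = -(-66 + K)/8 = 33/4 - K/8)
107*z(x(-5, -3), -4) - r(-8) = 107*(-4) - (33/4 - ⅛*(-8)) = -428 - (33/4 + 1) = -428 - 1*37/4 = -428 - 37/4 = -1749/4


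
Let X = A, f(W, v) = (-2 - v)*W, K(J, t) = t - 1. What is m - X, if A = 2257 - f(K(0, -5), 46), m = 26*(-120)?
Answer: -5089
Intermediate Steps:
K(J, t) = -1 + t
f(W, v) = W*(-2 - v)
m = -3120
A = 1969 (A = 2257 - (-1)*(-1 - 5)*(2 + 46) = 2257 - (-1)*(-6)*48 = 2257 - 1*288 = 2257 - 288 = 1969)
X = 1969
m - X = -3120 - 1*1969 = -3120 - 1969 = -5089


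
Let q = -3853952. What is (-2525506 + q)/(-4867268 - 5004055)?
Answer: 2126486/3290441 ≈ 0.64626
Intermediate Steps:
(-2525506 + q)/(-4867268 - 5004055) = (-2525506 - 3853952)/(-4867268 - 5004055) = -6379458/(-9871323) = -6379458*(-1/9871323) = 2126486/3290441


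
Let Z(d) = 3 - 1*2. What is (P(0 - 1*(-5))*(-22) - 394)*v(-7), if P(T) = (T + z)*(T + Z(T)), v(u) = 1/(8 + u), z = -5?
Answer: -394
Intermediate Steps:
Z(d) = 1 (Z(d) = 3 - 2 = 1)
P(T) = (1 + T)*(-5 + T) (P(T) = (T - 5)*(T + 1) = (-5 + T)*(1 + T) = (1 + T)*(-5 + T))
(P(0 - 1*(-5))*(-22) - 394)*v(-7) = ((-5 + (0 - 1*(-5))² - 4*(0 - 1*(-5)))*(-22) - 394)/(8 - 7) = ((-5 + (0 + 5)² - 4*(0 + 5))*(-22) - 394)/1 = ((-5 + 5² - 4*5)*(-22) - 394)*1 = ((-5 + 25 - 20)*(-22) - 394)*1 = (0*(-22) - 394)*1 = (0 - 394)*1 = -394*1 = -394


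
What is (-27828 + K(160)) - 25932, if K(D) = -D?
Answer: -53920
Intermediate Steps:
(-27828 + K(160)) - 25932 = (-27828 - 1*160) - 25932 = (-27828 - 160) - 25932 = -27988 - 25932 = -53920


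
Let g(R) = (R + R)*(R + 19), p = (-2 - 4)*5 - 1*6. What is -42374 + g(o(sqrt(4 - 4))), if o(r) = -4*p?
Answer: 4570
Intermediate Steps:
p = -36 (p = -6*5 - 6 = -30 - 6 = -36)
o(r) = 144 (o(r) = -4*(-36) = 144)
g(R) = 2*R*(19 + R) (g(R) = (2*R)*(19 + R) = 2*R*(19 + R))
-42374 + g(o(sqrt(4 - 4))) = -42374 + 2*144*(19 + 144) = -42374 + 2*144*163 = -42374 + 46944 = 4570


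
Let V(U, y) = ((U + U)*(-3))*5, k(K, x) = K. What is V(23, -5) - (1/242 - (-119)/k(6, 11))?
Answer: -257671/363 ≈ -709.84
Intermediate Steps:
V(U, y) = -30*U (V(U, y) = ((2*U)*(-3))*5 = -6*U*5 = -30*U)
V(23, -5) - (1/242 - (-119)/k(6, 11)) = -30*23 - (1/242 - (-119)/6) = -690 - (1/242 - (-119)/6) = -690 - (1/242 - 1*(-119/6)) = -690 - (1/242 + 119/6) = -690 - 1*7201/363 = -690 - 7201/363 = -257671/363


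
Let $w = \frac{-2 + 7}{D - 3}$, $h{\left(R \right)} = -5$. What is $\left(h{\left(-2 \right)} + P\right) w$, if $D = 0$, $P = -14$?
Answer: $\frac{95}{3} \approx 31.667$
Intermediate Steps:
$w = - \frac{5}{3}$ ($w = \frac{-2 + 7}{0 - 3} = \frac{5}{-3} = 5 \left(- \frac{1}{3}\right) = - \frac{5}{3} \approx -1.6667$)
$\left(h{\left(-2 \right)} + P\right) w = \left(-5 - 14\right) \left(- \frac{5}{3}\right) = \left(-19\right) \left(- \frac{5}{3}\right) = \frac{95}{3}$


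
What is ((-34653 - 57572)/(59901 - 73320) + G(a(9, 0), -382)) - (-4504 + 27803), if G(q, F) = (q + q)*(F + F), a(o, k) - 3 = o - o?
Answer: -53438536/1917 ≈ -27876.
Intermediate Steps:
a(o, k) = 3 (a(o, k) = 3 + (o - o) = 3 + 0 = 3)
G(q, F) = 4*F*q (G(q, F) = (2*q)*(2*F) = 4*F*q)
((-34653 - 57572)/(59901 - 73320) + G(a(9, 0), -382)) - (-4504 + 27803) = ((-34653 - 57572)/(59901 - 73320) + 4*(-382)*3) - (-4504 + 27803) = (-92225/(-13419) - 4584) - 1*23299 = (-92225*(-1/13419) - 4584) - 23299 = (13175/1917 - 4584) - 23299 = -8774353/1917 - 23299 = -53438536/1917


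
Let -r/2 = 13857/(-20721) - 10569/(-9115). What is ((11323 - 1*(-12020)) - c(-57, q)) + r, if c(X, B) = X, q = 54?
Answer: 1473139141204/62957305 ≈ 23399.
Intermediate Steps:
r = -61795796/62957305 (r = -2*(13857/(-20721) - 10569/(-9115)) = -2*(13857*(-1/20721) - 10569*(-1/9115)) = -2*(-4619/6907 + 10569/9115) = -2*30897898/62957305 = -61795796/62957305 ≈ -0.98155)
((11323 - 1*(-12020)) - c(-57, q)) + r = ((11323 - 1*(-12020)) - 1*(-57)) - 61795796/62957305 = ((11323 + 12020) + 57) - 61795796/62957305 = (23343 + 57) - 61795796/62957305 = 23400 - 61795796/62957305 = 1473139141204/62957305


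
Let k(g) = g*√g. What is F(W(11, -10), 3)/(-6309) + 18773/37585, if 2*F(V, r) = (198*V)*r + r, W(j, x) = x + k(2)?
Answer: 153339953/158082510 - 66*√2/701 ≈ 0.83685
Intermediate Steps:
k(g) = g^(3/2)
W(j, x) = x + 2*√2 (W(j, x) = x + 2^(3/2) = x + 2*√2)
F(V, r) = r/2 + 99*V*r (F(V, r) = ((198*V)*r + r)/2 = (198*V*r + r)/2 = (r + 198*V*r)/2 = r/2 + 99*V*r)
F(W(11, -10), 3)/(-6309) + 18773/37585 = ((½)*3*(1 + 198*(-10 + 2*√2)))/(-6309) + 18773/37585 = ((½)*3*(1 + (-1980 + 396*√2)))*(-1/6309) + 18773*(1/37585) = ((½)*3*(-1979 + 396*√2))*(-1/6309) + 18773/37585 = (-5937/2 + 594*√2)*(-1/6309) + 18773/37585 = (1979/4206 - 66*√2/701) + 18773/37585 = 153339953/158082510 - 66*√2/701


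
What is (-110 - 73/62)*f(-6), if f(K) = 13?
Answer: -89609/62 ≈ -1445.3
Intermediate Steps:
(-110 - 73/62)*f(-6) = (-110 - 73/62)*13 = -6893/62*13 = -89609/62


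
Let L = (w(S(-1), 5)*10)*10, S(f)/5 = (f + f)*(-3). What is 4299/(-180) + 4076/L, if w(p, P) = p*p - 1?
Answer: -6429107/269700 ≈ -23.838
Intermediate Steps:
S(f) = -30*f (S(f) = 5*((f + f)*(-3)) = 5*((2*f)*(-3)) = 5*(-6*f) = -30*f)
w(p, P) = -1 + p**2 (w(p, P) = p**2 - 1 = -1 + p**2)
L = 89900 (L = ((-1 + (-30*(-1))**2)*10)*10 = ((-1 + 30**2)*10)*10 = ((-1 + 900)*10)*10 = (899*10)*10 = 8990*10 = 89900)
4299/(-180) + 4076/L = 4299/(-180) + 4076/89900 = 4299*(-1/180) + 4076*(1/89900) = -1433/60 + 1019/22475 = -6429107/269700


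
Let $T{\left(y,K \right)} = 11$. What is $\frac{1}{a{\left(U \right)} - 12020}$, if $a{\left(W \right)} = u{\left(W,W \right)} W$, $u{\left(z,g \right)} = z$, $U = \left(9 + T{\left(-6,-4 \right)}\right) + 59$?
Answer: $- \frac{1}{5779} \approx -0.00017304$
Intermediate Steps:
$U = 79$ ($U = \left(9 + 11\right) + 59 = 20 + 59 = 79$)
$a{\left(W \right)} = W^{2}$ ($a{\left(W \right)} = W W = W^{2}$)
$\frac{1}{a{\left(U \right)} - 12020} = \frac{1}{79^{2} - 12020} = \frac{1}{6241 + \left(-20887 + 8867\right)} = \frac{1}{6241 - 12020} = \frac{1}{-5779} = - \frac{1}{5779}$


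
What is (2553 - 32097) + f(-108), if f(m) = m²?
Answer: -17880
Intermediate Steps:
(2553 - 32097) + f(-108) = (2553 - 32097) + (-108)² = -29544 + 11664 = -17880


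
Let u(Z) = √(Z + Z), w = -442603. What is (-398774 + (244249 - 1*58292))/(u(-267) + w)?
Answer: 8563040241/17808856013 + 19347*I*√534/17808856013 ≈ 0.48083 + 2.5104e-5*I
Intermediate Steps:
u(Z) = √2*√Z (u(Z) = √(2*Z) = √2*√Z)
(-398774 + (244249 - 1*58292))/(u(-267) + w) = (-398774 + (244249 - 1*58292))/(√2*√(-267) - 442603) = (-398774 + (244249 - 58292))/(√2*(I*√267) - 442603) = (-398774 + 185957)/(I*√534 - 442603) = -212817/(-442603 + I*√534)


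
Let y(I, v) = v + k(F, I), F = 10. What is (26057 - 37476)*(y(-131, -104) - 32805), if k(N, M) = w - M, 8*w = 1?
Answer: 2994324437/8 ≈ 3.7429e+8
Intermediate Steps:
w = 1/8 (w = (1/8)*1 = 1/8 ≈ 0.12500)
k(N, M) = 1/8 - M
y(I, v) = 1/8 + v - I (y(I, v) = v + (1/8 - I) = 1/8 + v - I)
(26057 - 37476)*(y(-131, -104) - 32805) = (26057 - 37476)*((1/8 - 104 - 1*(-131)) - 32805) = -11419*((1/8 - 104 + 131) - 32805) = -11419*(217/8 - 32805) = -11419*(-262223/8) = 2994324437/8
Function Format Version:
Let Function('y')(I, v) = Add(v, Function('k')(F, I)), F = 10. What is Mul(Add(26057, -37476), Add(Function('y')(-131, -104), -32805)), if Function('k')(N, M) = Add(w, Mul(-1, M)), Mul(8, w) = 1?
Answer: Rational(2994324437, 8) ≈ 3.7429e+8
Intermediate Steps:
w = Rational(1, 8) (w = Mul(Rational(1, 8), 1) = Rational(1, 8) ≈ 0.12500)
Function('k')(N, M) = Add(Rational(1, 8), Mul(-1, M))
Function('y')(I, v) = Add(Rational(1, 8), v, Mul(-1, I)) (Function('y')(I, v) = Add(v, Add(Rational(1, 8), Mul(-1, I))) = Add(Rational(1, 8), v, Mul(-1, I)))
Mul(Add(26057, -37476), Add(Function('y')(-131, -104), -32805)) = Mul(Add(26057, -37476), Add(Add(Rational(1, 8), -104, Mul(-1, -131)), -32805)) = Mul(-11419, Add(Add(Rational(1, 8), -104, 131), -32805)) = Mul(-11419, Add(Rational(217, 8), -32805)) = Mul(-11419, Rational(-262223, 8)) = Rational(2994324437, 8)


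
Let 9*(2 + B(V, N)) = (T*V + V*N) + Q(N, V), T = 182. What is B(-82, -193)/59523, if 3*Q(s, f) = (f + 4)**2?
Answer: 2912/535707 ≈ 0.0054358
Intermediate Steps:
Q(s, f) = (4 + f)**2/3 (Q(s, f) = (f + 4)**2/3 = (4 + f)**2/3)
B(V, N) = -2 + (4 + V)**2/27 + 182*V/9 + N*V/9 (B(V, N) = -2 + ((182*V + V*N) + (4 + V)**2/3)/9 = -2 + ((182*V + N*V) + (4 + V)**2/3)/9 = -2 + (182*V + (4 + V)**2/3 + N*V)/9 = -2 + ((4 + V)**2/27 + 182*V/9 + N*V/9) = -2 + (4 + V)**2/27 + 182*V/9 + N*V/9)
B(-82, -193)/59523 = (-38/27 + (1/27)*(-82)**2 + (554/27)*(-82) + (1/9)*(-193)*(-82))/59523 = (-38/27 + (1/27)*6724 - 45428/27 + 15826/9)*(1/59523) = (-38/27 + 6724/27 - 45428/27 + 15826/9)*(1/59523) = (2912/9)*(1/59523) = 2912/535707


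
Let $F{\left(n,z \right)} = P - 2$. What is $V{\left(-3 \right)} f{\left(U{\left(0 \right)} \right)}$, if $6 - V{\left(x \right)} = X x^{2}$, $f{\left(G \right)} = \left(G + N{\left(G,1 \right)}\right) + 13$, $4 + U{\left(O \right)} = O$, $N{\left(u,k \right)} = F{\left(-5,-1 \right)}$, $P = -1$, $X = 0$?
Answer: $36$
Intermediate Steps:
$F{\left(n,z \right)} = -3$ ($F{\left(n,z \right)} = -1 - 2 = -3$)
$N{\left(u,k \right)} = -3$
$U{\left(O \right)} = -4 + O$
$f{\left(G \right)} = 10 + G$ ($f{\left(G \right)} = \left(G - 3\right) + 13 = \left(-3 + G\right) + 13 = 10 + G$)
$V{\left(x \right)} = 6$ ($V{\left(x \right)} = 6 - 0 x^{2} = 6 - 0 = 6 + 0 = 6$)
$V{\left(-3 \right)} f{\left(U{\left(0 \right)} \right)} = 6 \left(10 + \left(-4 + 0\right)\right) = 6 \left(10 - 4\right) = 6 \cdot 6 = 36$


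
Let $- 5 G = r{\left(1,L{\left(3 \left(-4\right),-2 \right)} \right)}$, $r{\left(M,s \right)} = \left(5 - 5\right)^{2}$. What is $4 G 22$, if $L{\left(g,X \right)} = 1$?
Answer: $0$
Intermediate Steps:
$r{\left(M,s \right)} = 0$ ($r{\left(M,s \right)} = \left(5 - 5\right)^{2} = 0^{2} = 0$)
$G = 0$ ($G = \left(- \frac{1}{5}\right) 0 = 0$)
$4 G 22 = 4 \cdot 0 \cdot 22 = 0 \cdot 22 = 0$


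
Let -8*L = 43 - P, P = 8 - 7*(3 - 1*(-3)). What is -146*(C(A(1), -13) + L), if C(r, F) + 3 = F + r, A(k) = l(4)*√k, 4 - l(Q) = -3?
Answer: 10877/4 ≈ 2719.3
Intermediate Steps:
l(Q) = 7 (l(Q) = 4 - 1*(-3) = 4 + 3 = 7)
P = -34 (P = 8 - 7*(3 + 3) = 8 - 7*6 = 8 - 42 = -34)
A(k) = 7*√k
C(r, F) = -3 + F + r (C(r, F) = -3 + (F + r) = -3 + F + r)
L = -77/8 (L = -(43 - 1*(-34))/8 = -(43 + 34)/8 = -⅛*77 = -77/8 ≈ -9.6250)
-146*(C(A(1), -13) + L) = -146*((-3 - 13 + 7*√1) - 77/8) = -146*((-3 - 13 + 7*1) - 77/8) = -146*((-3 - 13 + 7) - 77/8) = -146*(-9 - 77/8) = -146*(-149/8) = 10877/4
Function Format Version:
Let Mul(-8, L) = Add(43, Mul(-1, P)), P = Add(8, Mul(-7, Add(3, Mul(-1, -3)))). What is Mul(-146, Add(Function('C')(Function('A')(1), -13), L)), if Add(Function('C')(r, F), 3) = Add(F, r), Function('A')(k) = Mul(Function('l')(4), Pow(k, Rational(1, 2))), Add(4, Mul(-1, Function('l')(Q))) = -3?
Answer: Rational(10877, 4) ≈ 2719.3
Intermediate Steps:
Function('l')(Q) = 7 (Function('l')(Q) = Add(4, Mul(-1, -3)) = Add(4, 3) = 7)
P = -34 (P = Add(8, Mul(-7, Add(3, 3))) = Add(8, Mul(-7, 6)) = Add(8, -42) = -34)
Function('A')(k) = Mul(7, Pow(k, Rational(1, 2)))
Function('C')(r, F) = Add(-3, F, r) (Function('C')(r, F) = Add(-3, Add(F, r)) = Add(-3, F, r))
L = Rational(-77, 8) (L = Mul(Rational(-1, 8), Add(43, Mul(-1, -34))) = Mul(Rational(-1, 8), Add(43, 34)) = Mul(Rational(-1, 8), 77) = Rational(-77, 8) ≈ -9.6250)
Mul(-146, Add(Function('C')(Function('A')(1), -13), L)) = Mul(-146, Add(Add(-3, -13, Mul(7, Pow(1, Rational(1, 2)))), Rational(-77, 8))) = Mul(-146, Add(Add(-3, -13, Mul(7, 1)), Rational(-77, 8))) = Mul(-146, Add(Add(-3, -13, 7), Rational(-77, 8))) = Mul(-146, Add(-9, Rational(-77, 8))) = Mul(-146, Rational(-149, 8)) = Rational(10877, 4)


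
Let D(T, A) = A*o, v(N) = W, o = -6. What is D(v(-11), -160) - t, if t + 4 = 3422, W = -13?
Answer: -2458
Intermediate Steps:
v(N) = -13
t = 3418 (t = -4 + 3422 = 3418)
D(T, A) = -6*A (D(T, A) = A*(-6) = -6*A)
D(v(-11), -160) - t = -6*(-160) - 1*3418 = 960 - 3418 = -2458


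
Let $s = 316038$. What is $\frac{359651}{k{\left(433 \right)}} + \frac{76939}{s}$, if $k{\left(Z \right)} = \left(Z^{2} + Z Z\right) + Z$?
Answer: $\frac{15838569963}{13182682402} \approx 1.2015$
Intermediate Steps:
$k{\left(Z \right)} = Z + 2 Z^{2}$ ($k{\left(Z \right)} = \left(Z^{2} + Z^{2}\right) + Z = 2 Z^{2} + Z = Z + 2 Z^{2}$)
$\frac{359651}{k{\left(433 \right)}} + \frac{76939}{s} = \frac{359651}{433 \left(1 + 2 \cdot 433\right)} + \frac{76939}{316038} = \frac{359651}{433 \left(1 + 866\right)} + 76939 \cdot \frac{1}{316038} = \frac{359651}{433 \cdot 867} + \frac{76939}{316038} = \frac{359651}{375411} + \frac{76939}{316038} = \frac{15838569963}{13182682402}$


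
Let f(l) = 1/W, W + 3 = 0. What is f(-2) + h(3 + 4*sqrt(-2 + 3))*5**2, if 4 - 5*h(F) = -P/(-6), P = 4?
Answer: 49/3 ≈ 16.333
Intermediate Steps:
W = -3 (W = -3 + 0 = -3)
f(l) = -1/3 (f(l) = 1/(-3) = -1/3)
h(F) = 2/3 (h(F) = 4/5 - (-1)*4/(-6)/5 = 4/5 - (-1)*4*(-1/6)/5 = 4/5 - (-1)*(-2)/(5*3) = 4/5 - 1/5*2/3 = 4/5 - 2/15 = 2/3)
f(-2) + h(3 + 4*sqrt(-2 + 3))*5**2 = -1/3 + (2/3)*5**2 = -1/3 + (2/3)*25 = -1/3 + 50/3 = 49/3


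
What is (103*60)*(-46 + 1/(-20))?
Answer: -284589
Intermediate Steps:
(103*60)*(-46 + 1/(-20)) = 6180*(-46 - 1/20) = 6180*(-921/20) = -284589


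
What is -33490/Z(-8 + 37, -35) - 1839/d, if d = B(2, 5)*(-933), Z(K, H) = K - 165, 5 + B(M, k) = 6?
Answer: 308787/1244 ≈ 248.22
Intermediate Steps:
B(M, k) = 1 (B(M, k) = -5 + 6 = 1)
Z(K, H) = -165 + K
d = -933 (d = 1*(-933) = -933)
-33490/Z(-8 + 37, -35) - 1839/d = -33490/(-165 + (-8 + 37)) - 1839/(-933) = -33490/(-165 + 29) - 1839*(-1/933) = -33490/(-136) + 613/311 = -33490*(-1/136) + 613/311 = 985/4 + 613/311 = 308787/1244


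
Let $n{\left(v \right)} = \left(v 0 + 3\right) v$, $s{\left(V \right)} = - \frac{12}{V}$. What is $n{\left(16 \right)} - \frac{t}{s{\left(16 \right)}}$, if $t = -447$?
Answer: $-548$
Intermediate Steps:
$n{\left(v \right)} = 3 v$ ($n{\left(v \right)} = \left(0 + 3\right) v = 3 v$)
$n{\left(16 \right)} - \frac{t}{s{\left(16 \right)}} = 3 \cdot 16 - - \frac{447}{\left(-12\right) \frac{1}{16}} = 48 - - \frac{447}{\left(-12\right) \frac{1}{16}} = 48 - - \frac{447}{- \frac{3}{4}} = 48 - \left(-447\right) \left(- \frac{4}{3}\right) = 48 - 596 = -548$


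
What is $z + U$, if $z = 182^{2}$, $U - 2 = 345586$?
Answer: $378712$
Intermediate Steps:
$U = 345588$ ($U = 2 + 345586 = 345588$)
$z = 33124$
$z + U = 33124 + 345588 = 378712$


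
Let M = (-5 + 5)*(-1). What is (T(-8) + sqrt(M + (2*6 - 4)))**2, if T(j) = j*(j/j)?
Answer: 72 - 32*sqrt(2) ≈ 26.745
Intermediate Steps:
M = 0 (M = 0*(-1) = 0)
T(j) = j (T(j) = j*1 = j)
(T(-8) + sqrt(M + (2*6 - 4)))**2 = (-8 + sqrt(0 + (2*6 - 4)))**2 = (-8 + sqrt(0 + (12 - 4)))**2 = (-8 + sqrt(0 + 8))**2 = (-8 + sqrt(8))**2 = (-8 + 2*sqrt(2))**2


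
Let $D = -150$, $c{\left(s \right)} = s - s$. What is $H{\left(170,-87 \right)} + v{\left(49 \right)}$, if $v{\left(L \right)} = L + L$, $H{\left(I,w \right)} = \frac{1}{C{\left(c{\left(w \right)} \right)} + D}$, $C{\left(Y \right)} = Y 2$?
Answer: $\frac{14699}{150} \approx 97.993$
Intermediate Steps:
$c{\left(s \right)} = 0$
$C{\left(Y \right)} = 2 Y$
$H{\left(I,w \right)} = - \frac{1}{150}$ ($H{\left(I,w \right)} = \frac{1}{2 \cdot 0 - 150} = \frac{1}{0 - 150} = \frac{1}{-150} = - \frac{1}{150}$)
$v{\left(L \right)} = 2 L$
$H{\left(170,-87 \right)} + v{\left(49 \right)} = - \frac{1}{150} + 2 \cdot 49 = - \frac{1}{150} + 98 = \frac{14699}{150}$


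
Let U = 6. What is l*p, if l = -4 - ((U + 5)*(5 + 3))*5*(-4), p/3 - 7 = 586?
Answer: 3123924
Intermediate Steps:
p = 1779 (p = 21 + 3*586 = 21 + 1758 = 1779)
l = 1756 (l = -4 - ((6 + 5)*(5 + 3))*5*(-4) = -4 - (11*8)*5*(-4) = -4 - 88*5*(-4) = -4 - 440*(-4) = -4 - 1*(-1760) = -4 + 1760 = 1756)
l*p = 1756*1779 = 3123924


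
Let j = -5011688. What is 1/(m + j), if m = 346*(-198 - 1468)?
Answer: -1/5588124 ≈ -1.7895e-7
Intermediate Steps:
m = -576436 (m = 346*(-1666) = -576436)
1/(m + j) = 1/(-576436 - 5011688) = 1/(-5588124) = -1/5588124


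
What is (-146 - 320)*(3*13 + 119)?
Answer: -73628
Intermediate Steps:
(-146 - 320)*(3*13 + 119) = -466*(39 + 119) = -466*158 = -73628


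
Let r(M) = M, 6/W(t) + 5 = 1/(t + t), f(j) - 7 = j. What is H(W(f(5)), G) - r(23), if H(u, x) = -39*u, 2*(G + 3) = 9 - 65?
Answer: 2879/119 ≈ 24.193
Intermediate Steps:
f(j) = 7 + j
W(t) = 6/(-5 + 1/(2*t)) (W(t) = 6/(-5 + 1/(t + t)) = 6/(-5 + 1/(2*t)))
G = -31 (G = -3 + (9 - 65)/2 = -3 + (½)*(-56) = -3 - 28 = -31)
H(W(f(5)), G) - r(23) = -(-468)*(7 + 5)/(-1 + 10*(7 + 5)) - 1*23 = -(-468)*12/(-1 + 10*12) - 23 = -(-468)*12/(-1 + 120) - 23 = -(-468)*12/119 - 23 = -39*(-144/119) - 23 = 5616/119 - 23 = 2879/119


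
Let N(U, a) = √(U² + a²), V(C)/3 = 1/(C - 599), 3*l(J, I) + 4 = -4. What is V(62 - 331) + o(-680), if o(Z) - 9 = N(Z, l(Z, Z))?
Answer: 7809/868 + 8*√65026/3 ≈ 689.00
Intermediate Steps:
l(J, I) = -8/3 (l(J, I) = -4/3 + (⅓)*(-4) = -4/3 - 4/3 = -8/3)
V(C) = 3/(-599 + C) (V(C) = 3/(C - 599) = 3/(-599 + C))
o(Z) = 9 + √(64/9 + Z²) (o(Z) = 9 + √(Z² + (-8/3)²) = 9 + √(Z² + 64/9) = 9 + √(64/9 + Z²))
V(62 - 331) + o(-680) = 3/(-599 + (62 - 331)) + (9 + √(64 + 9*(-680)²)/3) = 3/(-599 - 269) + (9 + √(64 + 9*462400)/3) = 3/(-868) + (9 + √(64 + 4161600)/3) = 3*(-1/868) + (9 + √4161664/3) = -3/868 + (9 + (8*√65026)/3) = -3/868 + (9 + 8*√65026/3) = 7809/868 + 8*√65026/3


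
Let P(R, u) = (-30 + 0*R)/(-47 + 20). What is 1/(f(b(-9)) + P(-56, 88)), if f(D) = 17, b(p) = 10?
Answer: 9/163 ≈ 0.055215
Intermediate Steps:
P(R, u) = 10/9 (P(R, u) = (-30 + 0)/(-27) = -30*(-1/27) = 10/9)
1/(f(b(-9)) + P(-56, 88)) = 1/(17 + 10/9) = 1/(163/9) = 9/163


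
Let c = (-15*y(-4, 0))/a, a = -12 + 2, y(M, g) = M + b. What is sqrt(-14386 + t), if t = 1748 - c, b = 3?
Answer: I*sqrt(50546)/2 ≈ 112.41*I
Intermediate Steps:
y(M, g) = 3 + M (y(M, g) = M + 3 = 3 + M)
a = -10
c = -3/2 (c = -15*(3 - 4)/(-10) = -15*(-1)*(-1/10) = 15*(-1/10) = -3/2 ≈ -1.5000)
t = 3499/2 (t = 1748 - 1*(-3/2) = 1748 + 3/2 = 3499/2 ≈ 1749.5)
sqrt(-14386 + t) = sqrt(-14386 + 3499/2) = sqrt(-25273/2) = I*sqrt(50546)/2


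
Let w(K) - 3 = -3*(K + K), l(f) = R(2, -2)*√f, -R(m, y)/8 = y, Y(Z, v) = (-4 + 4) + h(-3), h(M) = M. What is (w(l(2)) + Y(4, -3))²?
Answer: 18432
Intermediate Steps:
Y(Z, v) = -3 (Y(Z, v) = (-4 + 4) - 3 = 0 - 3 = -3)
R(m, y) = -8*y
l(f) = 16*√f (l(f) = (-8*(-2))*√f = 16*√f)
w(K) = 3 - 6*K (w(K) = 3 - 3*(K + K) = 3 - 6*K)
(w(l(2)) + Y(4, -3))² = ((3 - 96*√2) - 3)² = (-96*√2)² = 18432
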